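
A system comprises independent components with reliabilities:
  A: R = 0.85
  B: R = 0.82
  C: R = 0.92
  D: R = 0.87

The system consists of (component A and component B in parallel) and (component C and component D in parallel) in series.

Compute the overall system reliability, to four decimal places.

Parallel (A and B): 1 − (1 − 0.850000)(1 − 0.820000) = 0.973000
Parallel (C and D): 1 − (1 − 0.920000)(1 − 0.870000) = 0.989600
Series ([0.973000] and [0.989600]): 0.973000 × 0.989600 = 0.9629

0.9629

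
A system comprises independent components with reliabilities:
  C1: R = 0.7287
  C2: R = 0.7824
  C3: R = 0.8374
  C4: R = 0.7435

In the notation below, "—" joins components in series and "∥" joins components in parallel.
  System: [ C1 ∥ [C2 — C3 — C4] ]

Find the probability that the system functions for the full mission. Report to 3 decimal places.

Series (C2, C3, and C4): 0.78240 × 0.83740 × 0.74350 = 0.48713
Parallel (C1 and [0.48713]): 1 − (1 − 0.72870)(1 − 0.48713) = 0.861

0.861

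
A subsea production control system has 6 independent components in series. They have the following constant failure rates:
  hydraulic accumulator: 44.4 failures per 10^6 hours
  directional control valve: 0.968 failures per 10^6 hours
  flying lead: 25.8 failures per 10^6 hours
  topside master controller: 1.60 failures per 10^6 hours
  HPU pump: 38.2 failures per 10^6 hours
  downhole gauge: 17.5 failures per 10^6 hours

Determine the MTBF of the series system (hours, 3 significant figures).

7780

Series of exponential components: λ_sys = Σ λ_i
λ_sys = 0.0000444 + 0.000000968 + 0.0000258 + 0.00000160 + 0.0000382 + 0.0000175 = 1.2847e-04 /h
MTBF = 1 / λ_sys = 7780 h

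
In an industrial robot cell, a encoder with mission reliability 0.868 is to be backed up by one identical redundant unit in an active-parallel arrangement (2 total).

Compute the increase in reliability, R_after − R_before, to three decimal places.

R_before = 0.868
R_after = 1 − (1 − 0.868)^2 = 0.983
ΔR = 0.983 − 0.868 = 0.115

0.115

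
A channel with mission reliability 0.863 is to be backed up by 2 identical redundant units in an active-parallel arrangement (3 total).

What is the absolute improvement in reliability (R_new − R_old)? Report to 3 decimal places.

R_before = 0.863
R_after = 1 − (1 − 0.863)^3 = 0.997
ΔR = 0.997 − 0.863 = 0.134

0.134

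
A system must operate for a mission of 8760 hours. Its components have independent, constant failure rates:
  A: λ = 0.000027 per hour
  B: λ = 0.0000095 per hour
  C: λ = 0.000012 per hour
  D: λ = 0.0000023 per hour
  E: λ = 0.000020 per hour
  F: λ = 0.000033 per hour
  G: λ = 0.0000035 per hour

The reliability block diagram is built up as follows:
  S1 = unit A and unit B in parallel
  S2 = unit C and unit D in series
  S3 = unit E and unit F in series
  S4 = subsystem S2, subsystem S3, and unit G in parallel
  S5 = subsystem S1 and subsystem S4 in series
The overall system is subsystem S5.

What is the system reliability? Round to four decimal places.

0.9819

R(A) = exp(−0.000027 × 8760) = 0.789370
R(B) = exp(−0.0000095 × 8760) = 0.920149
R(C) = exp(−0.000012 × 8760) = 0.900216
R(D) = exp(−0.0000023 × 8760) = 0.980054
R(E) = exp(−0.000020 × 8760) = 0.839289
R(F) = exp(−0.000033 × 8760) = 0.748952
R(G) = exp(−0.0000035 × 8760) = 0.969805
Parallel (A and B): 1 − (1 − 0.789370)(1 − 0.920149) = 0.983181
Series (C and D): 0.900216 × 0.980054 = 0.882260
Series (E and F): 0.839289 × 0.748952 = 0.628587
Parallel ([0.882260], [0.628587], and G): 1 − (1 − 0.882260)(1 − 0.628587)(1 − 0.969805) = 0.998680
Series ([0.983181] and [0.998680]): 0.983181 × 0.998680 = 0.9819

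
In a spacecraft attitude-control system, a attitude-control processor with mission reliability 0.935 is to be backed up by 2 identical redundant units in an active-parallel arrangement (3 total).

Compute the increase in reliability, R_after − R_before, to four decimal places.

R_before = 0.935
R_after = 1 − (1 − 0.935)^3 = 0.9997
ΔR = 0.9997 − 0.935 = 0.0647

0.0647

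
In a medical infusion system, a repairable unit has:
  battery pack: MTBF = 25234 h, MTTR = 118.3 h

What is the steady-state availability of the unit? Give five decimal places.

A(battery pack) = MTBF/(MTBF+MTTR) = 25234/(25234+118.3) = 0.99533

0.99533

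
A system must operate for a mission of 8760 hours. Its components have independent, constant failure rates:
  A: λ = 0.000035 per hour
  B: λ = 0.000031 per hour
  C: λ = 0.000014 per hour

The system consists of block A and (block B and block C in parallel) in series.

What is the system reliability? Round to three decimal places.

R(A) = exp(−0.000035 × 8760) = 0.73594
R(B) = exp(−0.000031 × 8760) = 0.76219
R(C) = exp(−0.000014 × 8760) = 0.88458
Parallel (B and C): 1 − (1 − 0.76219)(1 − 0.88458) = 0.97255
Series (A and [0.97255]): 0.73594 × 0.97255 = 0.716

0.716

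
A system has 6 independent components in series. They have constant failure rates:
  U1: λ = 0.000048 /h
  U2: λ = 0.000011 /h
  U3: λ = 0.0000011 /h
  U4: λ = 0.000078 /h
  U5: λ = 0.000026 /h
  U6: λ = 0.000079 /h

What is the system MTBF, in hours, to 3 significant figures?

4110

Series of exponential components: λ_sys = Σ λ_i
λ_sys = 0.000048 + 0.000011 + 0.0000011 + 0.000078 + 0.000026 + 0.000079 = 2.4310e-04 /h
MTBF = 1 / λ_sys = 4110 h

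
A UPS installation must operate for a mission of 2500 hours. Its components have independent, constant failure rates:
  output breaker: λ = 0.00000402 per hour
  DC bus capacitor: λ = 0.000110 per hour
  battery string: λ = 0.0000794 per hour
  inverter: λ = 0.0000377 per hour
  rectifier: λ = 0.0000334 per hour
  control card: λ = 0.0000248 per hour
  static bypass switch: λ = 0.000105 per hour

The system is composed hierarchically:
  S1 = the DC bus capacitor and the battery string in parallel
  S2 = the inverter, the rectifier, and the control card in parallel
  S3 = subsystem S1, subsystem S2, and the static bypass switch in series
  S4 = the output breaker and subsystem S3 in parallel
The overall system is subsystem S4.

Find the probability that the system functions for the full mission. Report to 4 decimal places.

R(output breaker) = exp(−0.00000402 × 2500) = 0.990000
R(DC bus capacitor) = exp(−0.000110 × 2500) = 0.759572
R(battery string) = exp(−0.0000794 × 2500) = 0.819960
R(inverter) = exp(−0.0000377 × 2500) = 0.910055
R(rectifier) = exp(−0.0000334 × 2500) = 0.919891
R(control card) = exp(−0.0000248 × 2500) = 0.939883
R(static bypass switch) = exp(−0.000105 × 2500) = 0.769126
Parallel (DC bus capacitor and battery string): 1 − (1 − 0.759572)(1 − 0.819960) = 0.956713
Parallel (inverter, rectifier, and control card): 1 − (1 − 0.910055)(1 − 0.919891)(1 − 0.939883) = 0.999567
Series ([0.956713], [0.999567], and static bypass switch): 0.956713 × 0.999567 × 0.769126 = 0.735514
Parallel (output breaker and [0.735514]): 1 − (1 − 0.990000)(1 − 0.735514) = 0.9974

0.9974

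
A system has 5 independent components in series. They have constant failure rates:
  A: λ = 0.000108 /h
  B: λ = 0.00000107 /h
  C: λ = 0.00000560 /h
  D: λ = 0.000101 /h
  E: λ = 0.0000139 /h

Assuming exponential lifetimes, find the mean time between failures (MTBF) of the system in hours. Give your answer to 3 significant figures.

Series of exponential components: λ_sys = Σ λ_i
λ_sys = 0.000108 + 0.00000107 + 0.00000560 + 0.000101 + 0.0000139 = 2.2957e-04 /h
MTBF = 1 / λ_sys = 4360 h

4360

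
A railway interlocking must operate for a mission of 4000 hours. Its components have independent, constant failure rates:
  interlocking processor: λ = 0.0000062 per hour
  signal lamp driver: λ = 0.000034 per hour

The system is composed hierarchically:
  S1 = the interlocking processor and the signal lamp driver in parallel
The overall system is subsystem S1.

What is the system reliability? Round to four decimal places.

0.9969

R(interlocking processor) = exp(−0.0000062 × 4000) = 0.975505
R(signal lamp driver) = exp(−0.000034 × 4000) = 0.872843
Parallel (interlocking processor and signal lamp driver): 1 − (1 − 0.975505)(1 − 0.872843) = 0.9969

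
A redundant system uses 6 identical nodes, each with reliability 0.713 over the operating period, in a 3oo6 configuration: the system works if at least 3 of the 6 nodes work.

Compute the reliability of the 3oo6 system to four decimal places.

R = Σ_{i=3}^{6} C(6,i) p^i (1−p)^{6−i} with p = 0.713
C(6,3)·0.713^3·0.287^3 = 0.171374
C(6,4)·0.713^4·0.287^2 = 0.319310
C(6,5)·0.713^5·0.287^1 = 0.317308
C(6,6)·0.713^6·0.287^0 = 0.131382
Sum = 0.9394

0.9394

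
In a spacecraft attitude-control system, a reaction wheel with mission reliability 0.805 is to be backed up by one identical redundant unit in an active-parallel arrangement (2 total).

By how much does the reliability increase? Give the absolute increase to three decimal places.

0.157

R_before = 0.805
R_after = 1 − (1 − 0.805)^2 = 0.962
ΔR = 0.962 − 0.805 = 0.157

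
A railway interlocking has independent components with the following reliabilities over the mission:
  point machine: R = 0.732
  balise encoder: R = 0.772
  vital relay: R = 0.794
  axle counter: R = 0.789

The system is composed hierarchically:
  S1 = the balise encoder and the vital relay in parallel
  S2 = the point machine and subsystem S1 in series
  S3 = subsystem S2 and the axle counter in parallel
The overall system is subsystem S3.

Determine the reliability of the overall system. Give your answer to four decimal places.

Parallel (balise encoder and vital relay): 1 − (1 − 0.772000)(1 − 0.794000) = 0.953032
Series (point machine and [0.953032]): 0.732000 × 0.953032 = 0.697619
Parallel ([0.697619] and axle counter): 1 − (1 − 0.697619)(1 − 0.789000) = 0.9362

0.9362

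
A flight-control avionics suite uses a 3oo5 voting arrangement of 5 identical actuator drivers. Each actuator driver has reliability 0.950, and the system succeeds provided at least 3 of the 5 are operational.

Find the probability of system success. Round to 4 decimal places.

0.9988

R = Σ_{i=3}^{5} C(5,i) p^i (1−p)^{5−i} with p = 0.950
C(5,3)·0.950^3·0.050^2 = 0.021434
C(5,4)·0.950^4·0.050^1 = 0.203627
C(5,5)·0.950^5·0.050^0 = 0.773781
Sum = 0.9988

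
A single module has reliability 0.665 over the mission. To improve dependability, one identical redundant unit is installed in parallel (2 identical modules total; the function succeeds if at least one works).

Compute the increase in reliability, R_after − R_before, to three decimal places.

R_before = 0.665
R_after = 1 − (1 − 0.665)^2 = 0.888
ΔR = 0.888 − 0.665 = 0.223

0.223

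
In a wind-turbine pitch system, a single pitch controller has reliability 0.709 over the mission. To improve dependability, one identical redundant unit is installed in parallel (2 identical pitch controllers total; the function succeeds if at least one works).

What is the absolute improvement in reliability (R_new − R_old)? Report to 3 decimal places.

0.206

R_before = 0.709
R_after = 1 − (1 − 0.709)^2 = 0.915
ΔR = 0.915 − 0.709 = 0.206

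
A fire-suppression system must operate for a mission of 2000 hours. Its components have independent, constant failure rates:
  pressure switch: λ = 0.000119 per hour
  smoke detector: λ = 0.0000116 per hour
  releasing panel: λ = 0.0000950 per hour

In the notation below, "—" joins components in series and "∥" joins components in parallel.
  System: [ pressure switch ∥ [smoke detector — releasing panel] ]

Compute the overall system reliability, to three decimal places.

R(pressure switch) = exp(−0.000119 × 2000) = 0.78820
R(smoke detector) = exp(−0.0000116 × 2000) = 0.97707
R(releasing panel) = exp(−0.0000950 × 2000) = 0.82696
Series (smoke detector and releasing panel): 0.97707 × 0.82696 = 0.80800
Parallel (pressure switch and [0.80800]): 1 − (1 − 0.78820)(1 − 0.80800) = 0.959

0.959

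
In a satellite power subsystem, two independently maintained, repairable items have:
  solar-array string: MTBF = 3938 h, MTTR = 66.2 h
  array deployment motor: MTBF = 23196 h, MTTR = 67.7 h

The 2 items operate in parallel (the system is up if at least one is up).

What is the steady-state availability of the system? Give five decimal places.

0.99995

A(solar-array string) = MTBF/(MTBF+MTTR) = 3938/(3938+66.2) = 0.983467
A(array deployment motor) = MTBF/(MTBF+MTTR) = 23196/(23196+67.7) = 0.997090
Parallel availability: 1 − (1 − 0.983467)(1 − 0.997090) = 0.99995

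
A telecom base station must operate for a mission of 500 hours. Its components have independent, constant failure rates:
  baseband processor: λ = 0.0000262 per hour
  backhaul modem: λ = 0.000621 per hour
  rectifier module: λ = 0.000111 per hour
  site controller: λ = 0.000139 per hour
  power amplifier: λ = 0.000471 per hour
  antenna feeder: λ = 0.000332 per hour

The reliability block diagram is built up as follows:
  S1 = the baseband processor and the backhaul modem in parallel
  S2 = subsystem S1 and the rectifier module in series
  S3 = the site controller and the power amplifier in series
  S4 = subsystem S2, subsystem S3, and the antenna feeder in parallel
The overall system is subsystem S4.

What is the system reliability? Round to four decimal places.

R(baseband processor) = exp(−0.0000262 × 500) = 0.986985
R(backhaul modem) = exp(−0.000621 × 500) = 0.733080
R(rectifier module) = exp(−0.000111 × 500) = 0.946012
R(site controller) = exp(−0.000139 × 500) = 0.932860
R(power amplifier) = exp(−0.000471 × 500) = 0.790176
R(antenna feeder) = exp(−0.000332 × 500) = 0.847046
Parallel (baseband processor and backhaul modem): 1 − (1 − 0.986985)(1 − 0.733080) = 0.996526
Series ([0.996526] and rectifier module): 0.996526 × 0.946012 = 0.942726
Series (site controller and power amplifier): 0.932860 × 0.790176 = 0.737124
Parallel ([0.942726], [0.737124], and antenna feeder): 1 − (1 − 0.942726)(1 − 0.737124)(1 − 0.847046) = 0.9977

0.9977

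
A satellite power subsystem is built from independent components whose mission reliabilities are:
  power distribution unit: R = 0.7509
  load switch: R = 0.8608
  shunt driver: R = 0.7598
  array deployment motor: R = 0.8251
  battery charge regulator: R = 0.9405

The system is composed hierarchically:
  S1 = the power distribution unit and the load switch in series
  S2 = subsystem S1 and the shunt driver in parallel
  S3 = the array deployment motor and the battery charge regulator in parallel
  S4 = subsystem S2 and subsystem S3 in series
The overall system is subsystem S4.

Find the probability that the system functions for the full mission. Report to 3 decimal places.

0.906

Series (power distribution unit and load switch): 0.75090 × 0.86080 = 0.64637
Parallel ([0.64637] and shunt driver): 1 − (1 − 0.64637)(1 − 0.75980) = 0.91506
Parallel (array deployment motor and battery charge regulator): 1 − (1 − 0.82510)(1 − 0.94050) = 0.98959
Series ([0.91506] and [0.98959]): 0.91506 × 0.98959 = 0.906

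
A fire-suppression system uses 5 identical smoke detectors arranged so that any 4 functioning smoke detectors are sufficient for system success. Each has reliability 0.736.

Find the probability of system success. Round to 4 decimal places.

0.6033

R = Σ_{i=4}^{5} C(5,i) p^i (1−p)^{5−i} with p = 0.736
C(5,4)·0.736^4·0.264^1 = 0.387334
C(5,5)·0.736^5·0.264^0 = 0.215968
Sum = 0.6033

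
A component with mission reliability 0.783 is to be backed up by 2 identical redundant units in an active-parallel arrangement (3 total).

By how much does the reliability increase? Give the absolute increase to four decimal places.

0.2068

R_before = 0.783
R_after = 1 − (1 − 0.783)^3 = 0.9898
ΔR = 0.9898 − 0.783 = 0.2068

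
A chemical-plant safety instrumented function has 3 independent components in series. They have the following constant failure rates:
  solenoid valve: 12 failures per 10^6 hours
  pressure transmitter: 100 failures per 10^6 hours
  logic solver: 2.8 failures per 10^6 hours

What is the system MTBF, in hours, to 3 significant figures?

Series of exponential components: λ_sys = Σ λ_i
λ_sys = 0.000012 + 0.00010 + 0.0000028 = 1.1480e-04 /h
MTBF = 1 / λ_sys = 8710 h

8710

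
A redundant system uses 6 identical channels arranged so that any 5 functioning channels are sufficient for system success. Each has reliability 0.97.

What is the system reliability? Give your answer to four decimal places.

R = Σ_{i=5}^{6} C(6,i) p^i (1−p)^{6−i} with p = 0.97
C(6,5)·0.97^5·0.03^1 = 0.154572
C(6,6)·0.97^6·0.03^0 = 0.832972
Sum = 0.9875

0.9875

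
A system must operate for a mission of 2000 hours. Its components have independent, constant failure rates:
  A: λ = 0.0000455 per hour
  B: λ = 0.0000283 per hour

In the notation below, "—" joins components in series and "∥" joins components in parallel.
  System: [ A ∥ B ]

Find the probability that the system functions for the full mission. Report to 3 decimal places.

0.995

R(A) = exp(−0.0000455 × 2000) = 0.91302
R(B) = exp(−0.0000283 × 2000) = 0.94497
Parallel (A and B): 1 − (1 − 0.91302)(1 − 0.94497) = 0.995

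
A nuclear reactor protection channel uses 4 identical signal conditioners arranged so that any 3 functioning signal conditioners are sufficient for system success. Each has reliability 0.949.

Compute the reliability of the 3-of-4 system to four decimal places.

0.9854

R = Σ_{i=3}^{4} C(4,i) p^i (1−p)^{4−i} with p = 0.949
C(4,3)·0.949^3·0.051^1 = 0.174353
C(4,4)·0.949^4·0.051^0 = 0.811082
Sum = 0.9854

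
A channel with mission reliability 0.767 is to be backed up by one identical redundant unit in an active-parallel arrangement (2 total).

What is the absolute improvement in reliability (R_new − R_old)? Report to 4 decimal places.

R_before = 0.767
R_after = 1 − (1 − 0.767)^2 = 0.9457
ΔR = 0.9457 − 0.767 = 0.1787

0.1787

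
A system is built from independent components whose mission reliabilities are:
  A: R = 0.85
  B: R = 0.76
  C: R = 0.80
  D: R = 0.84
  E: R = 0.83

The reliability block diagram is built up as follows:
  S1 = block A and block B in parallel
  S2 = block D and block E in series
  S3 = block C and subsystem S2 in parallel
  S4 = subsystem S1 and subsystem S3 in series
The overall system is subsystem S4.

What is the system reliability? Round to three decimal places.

0.906

Parallel (A and B): 1 − (1 − 0.85000)(1 − 0.76000) = 0.96400
Series (D and E): 0.84000 × 0.83000 = 0.69720
Parallel (C and [0.69720]): 1 − (1 − 0.80000)(1 − 0.69720) = 0.93944
Series ([0.96400] and [0.93944]): 0.96400 × 0.93944 = 0.906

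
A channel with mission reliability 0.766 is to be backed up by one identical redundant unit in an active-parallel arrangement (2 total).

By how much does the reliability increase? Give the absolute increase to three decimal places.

R_before = 0.766
R_after = 1 − (1 − 0.766)^2 = 0.945
ΔR = 0.945 − 0.766 = 0.179

0.179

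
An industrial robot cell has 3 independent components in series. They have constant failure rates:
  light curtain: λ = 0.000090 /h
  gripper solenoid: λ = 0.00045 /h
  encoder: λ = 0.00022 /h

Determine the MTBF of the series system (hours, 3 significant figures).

1320

Series of exponential components: λ_sys = Σ λ_i
λ_sys = 0.000090 + 0.00045 + 0.00022 = 7.6000e-04 /h
MTBF = 1 / λ_sys = 1320 h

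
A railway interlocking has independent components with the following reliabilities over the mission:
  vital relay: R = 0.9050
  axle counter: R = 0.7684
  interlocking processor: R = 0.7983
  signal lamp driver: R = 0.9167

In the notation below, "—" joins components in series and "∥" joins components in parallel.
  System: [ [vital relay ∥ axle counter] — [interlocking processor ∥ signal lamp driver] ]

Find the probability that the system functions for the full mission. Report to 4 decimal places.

Parallel (vital relay and axle counter): 1 − (1 − 0.905000)(1 − 0.768400) = 0.977998
Parallel (interlocking processor and signal lamp driver): 1 − (1 − 0.798300)(1 − 0.916700) = 0.983198
Series ([0.977998] and [0.983198]): 0.977998 × 0.983198 = 0.9616

0.9616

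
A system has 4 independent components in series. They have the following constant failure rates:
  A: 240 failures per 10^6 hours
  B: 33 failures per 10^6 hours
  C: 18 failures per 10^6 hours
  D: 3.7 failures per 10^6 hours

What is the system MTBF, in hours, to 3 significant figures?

Series of exponential components: λ_sys = Σ λ_i
λ_sys = 0.00024 + 0.000033 + 0.000018 + 0.0000037 = 2.9470e-04 /h
MTBF = 1 / λ_sys = 3390 h

3390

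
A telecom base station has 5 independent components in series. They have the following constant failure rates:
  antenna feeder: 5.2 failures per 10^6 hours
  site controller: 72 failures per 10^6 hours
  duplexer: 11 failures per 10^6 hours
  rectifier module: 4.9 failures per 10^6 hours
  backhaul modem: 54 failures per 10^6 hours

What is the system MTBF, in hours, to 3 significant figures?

6800

Series of exponential components: λ_sys = Σ λ_i
λ_sys = 0.0000052 + 0.000072 + 0.000011 + 0.0000049 + 0.000054 = 1.4710e-04 /h
MTBF = 1 / λ_sys = 6800 h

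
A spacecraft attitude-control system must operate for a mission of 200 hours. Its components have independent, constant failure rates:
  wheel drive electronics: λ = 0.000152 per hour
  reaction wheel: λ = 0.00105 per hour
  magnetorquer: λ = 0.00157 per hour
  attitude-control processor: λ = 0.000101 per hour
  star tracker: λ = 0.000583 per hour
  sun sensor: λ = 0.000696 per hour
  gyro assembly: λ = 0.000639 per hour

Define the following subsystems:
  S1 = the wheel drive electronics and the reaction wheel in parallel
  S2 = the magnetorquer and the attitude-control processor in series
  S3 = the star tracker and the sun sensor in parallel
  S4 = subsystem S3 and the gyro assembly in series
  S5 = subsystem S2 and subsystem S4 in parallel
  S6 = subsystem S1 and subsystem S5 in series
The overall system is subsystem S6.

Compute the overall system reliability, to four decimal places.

R(wheel drive electronics) = exp(−0.000152 × 200) = 0.970057
R(reaction wheel) = exp(−0.00105 × 200) = 0.810584
R(magnetorquer) = exp(−0.00157 × 200) = 0.730519
R(attitude-control processor) = exp(−0.000101 × 200) = 0.980003
R(star tracker) = exp(−0.000583 × 200) = 0.889941
R(sun sensor) = exp(−0.000696 × 200) = 0.870054
R(gyro assembly) = exp(−0.000639 × 200) = 0.880029
Parallel (wheel drive electronics and reaction wheel): 1 − (1 − 0.970057)(1 − 0.810584) = 0.994328
Series (magnetorquer and attitude-control processor): 0.730519 × 0.980003 = 0.715911
Parallel (star tracker and sun sensor): 1 − (1 − 0.889941)(1 − 0.870054) = 0.985698
Series ([0.985698] and gyro assembly): 0.985698 × 0.880029 = 0.867443
Parallel ([0.715911] and [0.867443]): 1 − (1 − 0.715911)(1 − 0.867443) = 0.962342
Series ([0.994328] and [0.962342]): 0.994328 × 0.962342 = 0.9569

0.9569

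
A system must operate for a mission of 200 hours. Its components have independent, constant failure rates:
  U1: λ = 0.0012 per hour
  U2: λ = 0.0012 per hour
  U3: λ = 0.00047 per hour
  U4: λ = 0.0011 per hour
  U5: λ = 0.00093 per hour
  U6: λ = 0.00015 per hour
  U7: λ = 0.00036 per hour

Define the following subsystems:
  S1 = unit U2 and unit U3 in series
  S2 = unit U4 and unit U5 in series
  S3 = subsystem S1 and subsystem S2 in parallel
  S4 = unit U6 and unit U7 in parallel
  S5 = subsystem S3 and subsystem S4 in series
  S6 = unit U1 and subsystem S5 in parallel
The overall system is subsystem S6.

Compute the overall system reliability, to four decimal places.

R(U1) = exp(−0.0012 × 200) = 0.786628
R(U2) = exp(−0.0012 × 200) = 0.786628
R(U3) = exp(−0.00047 × 200) = 0.910283
R(U4) = exp(−0.0011 × 200) = 0.802519
R(U5) = exp(−0.00093 × 200) = 0.830274
R(U6) = exp(−0.00015 × 200) = 0.970446
R(U7) = exp(−0.00036 × 200) = 0.930531
Series (U2 and U3): 0.786628 × 0.910283 = 0.716054
Series (U4 and U5): 0.802519 × 0.830274 = 0.666311
Parallel ([0.716054] and [0.666311]): 1 − (1 − 0.716054)(1 − 0.666311) = 0.905250
Parallel (U6 and U7): 1 − (1 − 0.970446)(1 − 0.930531) = 0.997947
Series ([0.905250] and [0.997947]): 0.905250 × 0.997947 = 0.903392
Parallel (U1 and [0.903392]): 1 − (1 − 0.786628)(1 − 0.903392) = 0.9794

0.9794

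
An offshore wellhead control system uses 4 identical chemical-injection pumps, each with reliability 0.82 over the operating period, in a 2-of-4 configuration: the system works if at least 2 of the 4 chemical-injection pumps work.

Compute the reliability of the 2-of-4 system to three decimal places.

R = Σ_{i=2}^{4} C(4,i) p^i (1−p)^{4−i} with p = 0.82
C(4,2)·0.82^2·0.18^2 = 0.13071
C(4,3)·0.82^3·0.18^1 = 0.39698
C(4,4)·0.82^4·0.18^0 = 0.45212
Sum = 0.980

0.980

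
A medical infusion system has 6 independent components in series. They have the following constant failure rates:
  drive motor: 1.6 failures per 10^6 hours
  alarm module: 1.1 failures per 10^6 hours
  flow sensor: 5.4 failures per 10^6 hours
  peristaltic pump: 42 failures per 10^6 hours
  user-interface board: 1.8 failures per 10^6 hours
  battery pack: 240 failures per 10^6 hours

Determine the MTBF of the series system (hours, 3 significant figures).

Series of exponential components: λ_sys = Σ λ_i
λ_sys = 0.0000016 + 0.0000011 + 0.0000054 + 0.000042 + 0.0000018 + 0.00024 = 2.9190e-04 /h
MTBF = 1 / λ_sys = 3430 h

3430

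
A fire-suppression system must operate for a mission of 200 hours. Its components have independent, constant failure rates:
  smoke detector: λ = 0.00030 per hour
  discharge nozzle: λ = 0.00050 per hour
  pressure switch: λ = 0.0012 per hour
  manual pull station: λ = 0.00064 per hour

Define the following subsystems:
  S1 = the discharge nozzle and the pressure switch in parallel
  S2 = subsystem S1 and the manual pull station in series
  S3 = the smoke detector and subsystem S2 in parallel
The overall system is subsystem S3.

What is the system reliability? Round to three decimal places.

0.992

R(smoke detector) = exp(−0.00030 × 200) = 0.94176
R(discharge nozzle) = exp(−0.00050 × 200) = 0.90484
R(pressure switch) = exp(−0.0012 × 200) = 0.78663
R(manual pull station) = exp(−0.00064 × 200) = 0.87985
Parallel (discharge nozzle and pressure switch): 1 − (1 − 0.90484)(1 − 0.78663) = 0.97970
Series ([0.97970] and manual pull station): 0.97970 × 0.87985 = 0.86199
Parallel (smoke detector and [0.86199]): 1 − (1 − 0.94176)(1 − 0.86199) = 0.992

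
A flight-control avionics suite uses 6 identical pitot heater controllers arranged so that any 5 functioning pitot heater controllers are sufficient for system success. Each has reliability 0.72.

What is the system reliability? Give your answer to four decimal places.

0.4644

R = Σ_{i=5}^{6} C(6,i) p^i (1−p)^{6−i} with p = 0.72
C(6,5)·0.72^5·0.28^1 = 0.325066
C(6,6)·0.72^6·0.28^0 = 0.139314
Sum = 0.4644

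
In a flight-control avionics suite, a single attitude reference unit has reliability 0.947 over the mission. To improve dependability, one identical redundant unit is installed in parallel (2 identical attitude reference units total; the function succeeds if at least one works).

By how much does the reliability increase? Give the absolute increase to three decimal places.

R_before = 0.947
R_after = 1 − (1 − 0.947)^2 = 0.997
ΔR = 0.997 − 0.947 = 0.050

0.050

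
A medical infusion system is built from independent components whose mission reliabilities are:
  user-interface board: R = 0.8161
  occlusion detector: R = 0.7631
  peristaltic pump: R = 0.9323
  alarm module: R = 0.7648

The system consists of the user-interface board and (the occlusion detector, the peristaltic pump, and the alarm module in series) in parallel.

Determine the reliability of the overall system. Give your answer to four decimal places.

Series (occlusion detector, peristaltic pump, and alarm module): 0.763100 × 0.932300 × 0.764800 = 0.544108
Parallel (user-interface board and [0.544108]): 1 − (1 − 0.816100)(1 − 0.544108) = 0.9162

0.9162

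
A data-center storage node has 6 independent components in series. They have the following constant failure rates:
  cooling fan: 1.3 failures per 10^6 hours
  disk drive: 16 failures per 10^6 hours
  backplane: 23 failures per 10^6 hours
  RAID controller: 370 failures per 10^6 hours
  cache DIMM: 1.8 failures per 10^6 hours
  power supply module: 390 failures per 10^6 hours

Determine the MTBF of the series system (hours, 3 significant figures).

Series of exponential components: λ_sys = Σ λ_i
λ_sys = 0.0000013 + 0.000016 + 0.000023 + 0.00037 + 0.0000018 + 0.00039 = 8.0210e-04 /h
MTBF = 1 / λ_sys = 1250 h

1250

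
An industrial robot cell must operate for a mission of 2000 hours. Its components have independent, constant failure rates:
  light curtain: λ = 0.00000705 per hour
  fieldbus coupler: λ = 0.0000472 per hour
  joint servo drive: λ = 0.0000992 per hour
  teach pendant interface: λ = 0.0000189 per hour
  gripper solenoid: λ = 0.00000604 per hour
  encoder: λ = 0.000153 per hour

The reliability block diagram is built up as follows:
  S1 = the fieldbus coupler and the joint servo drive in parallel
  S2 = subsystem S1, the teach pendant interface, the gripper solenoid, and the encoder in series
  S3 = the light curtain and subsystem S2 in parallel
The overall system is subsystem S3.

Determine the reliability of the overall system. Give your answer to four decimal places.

R(light curtain) = exp(−0.00000705 × 2000) = 0.985999
R(fieldbus coupler) = exp(−0.0000472 × 2000) = 0.909919
R(joint servo drive) = exp(−0.0000992 × 2000) = 0.820042
R(teach pendant interface) = exp(−0.0000189 × 2000) = 0.962906
R(gripper solenoid) = exp(−0.00000604 × 2000) = 0.987993
R(encoder) = exp(−0.000153 × 2000) = 0.736387
Parallel (fieldbus coupler and joint servo drive): 1 − (1 − 0.909919)(1 − 0.820042) = 0.983789
Series ([0.983789], teach pendant interface, gripper solenoid, and encoder): 0.983789 × 0.962906 × 0.987993 × 0.736387 = 0.689201
Parallel (light curtain and [0.689201]): 1 − (1 − 0.985999)(1 − 0.689201) = 0.9956

0.9956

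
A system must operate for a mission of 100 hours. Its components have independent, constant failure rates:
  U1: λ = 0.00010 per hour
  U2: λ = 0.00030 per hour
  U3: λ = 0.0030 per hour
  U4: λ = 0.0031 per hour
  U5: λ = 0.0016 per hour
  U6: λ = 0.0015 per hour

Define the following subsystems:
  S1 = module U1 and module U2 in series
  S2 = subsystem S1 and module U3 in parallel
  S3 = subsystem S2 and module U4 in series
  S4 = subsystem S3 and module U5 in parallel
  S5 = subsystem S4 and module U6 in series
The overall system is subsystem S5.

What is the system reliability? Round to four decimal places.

R(U1) = exp(−0.00010 × 100) = 0.990050
R(U2) = exp(−0.00030 × 100) = 0.970446
R(U3) = exp(−0.0030 × 100) = 0.740818
R(U4) = exp(−0.0031 × 100) = 0.733447
R(U5) = exp(−0.0016 × 100) = 0.852144
R(U6) = exp(−0.0015 × 100) = 0.860708
Series (U1 and U2): 0.990050 × 0.970446 = 0.960790
Parallel ([0.960790] and U3): 1 − (1 − 0.960790)(1 − 0.740818) = 0.989837
Series ([0.989837] and U4): 0.989837 × 0.733447 = 0.725993
Parallel ([0.725993] and U5): 1 − (1 − 0.725993)(1 − 0.852144) = 0.959486
Series ([0.959486] and U6): 0.959486 × 0.860708 = 0.8258

0.8258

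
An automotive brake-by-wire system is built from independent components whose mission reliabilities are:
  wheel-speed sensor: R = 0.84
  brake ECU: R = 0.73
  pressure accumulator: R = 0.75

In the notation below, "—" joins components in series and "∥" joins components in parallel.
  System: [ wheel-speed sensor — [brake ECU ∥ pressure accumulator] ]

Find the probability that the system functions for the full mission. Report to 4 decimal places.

0.7833

Parallel (brake ECU and pressure accumulator): 1 − (1 − 0.730000)(1 − 0.750000) = 0.932500
Series (wheel-speed sensor and [0.932500]): 0.840000 × 0.932500 = 0.7833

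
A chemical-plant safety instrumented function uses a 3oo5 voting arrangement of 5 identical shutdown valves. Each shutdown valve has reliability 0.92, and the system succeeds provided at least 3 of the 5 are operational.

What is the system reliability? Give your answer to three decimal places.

R = Σ_{i=3}^{5} C(5,i) p^i (1−p)^{5−i} with p = 0.92
C(5,3)·0.92^3·0.08^2 = 0.04984
C(5,4)·0.92^4·0.08^1 = 0.28656
C(5,5)·0.92^5·0.08^0 = 0.65908
Sum = 0.995

0.995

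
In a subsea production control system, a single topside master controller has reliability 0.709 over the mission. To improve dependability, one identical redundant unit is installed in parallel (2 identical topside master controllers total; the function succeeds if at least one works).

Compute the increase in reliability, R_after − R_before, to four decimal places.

0.2063

R_before = 0.709
R_after = 1 − (1 − 0.709)^2 = 0.9153
ΔR = 0.9153 − 0.709 = 0.2063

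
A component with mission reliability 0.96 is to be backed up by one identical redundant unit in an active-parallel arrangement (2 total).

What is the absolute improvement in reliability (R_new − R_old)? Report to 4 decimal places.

R_before = 0.96
R_after = 1 − (1 − 0.96)^2 = 0.9984
ΔR = 0.9984 − 0.96 = 0.0384

0.0384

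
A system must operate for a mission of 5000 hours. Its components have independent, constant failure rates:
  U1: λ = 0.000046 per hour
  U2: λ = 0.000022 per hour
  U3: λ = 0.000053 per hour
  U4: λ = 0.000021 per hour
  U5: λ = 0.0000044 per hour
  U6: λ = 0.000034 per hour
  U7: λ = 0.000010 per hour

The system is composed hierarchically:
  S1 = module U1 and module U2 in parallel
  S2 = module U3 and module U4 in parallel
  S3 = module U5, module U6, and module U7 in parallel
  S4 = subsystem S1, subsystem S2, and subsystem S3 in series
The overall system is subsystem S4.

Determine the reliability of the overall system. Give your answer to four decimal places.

0.9557

R(U1) = exp(−0.000046 × 5000) = 0.794534
R(U2) = exp(−0.000022 × 5000) = 0.895834
R(U3) = exp(−0.000053 × 5000) = 0.767206
R(U4) = exp(−0.000021 × 5000) = 0.900325
R(U5) = exp(−0.0000044 × 5000) = 0.978240
R(U6) = exp(−0.000034 × 5000) = 0.843665
R(U7) = exp(−0.000010 × 5000) = 0.951229
Parallel (U1 and U2): 1 − (1 − 0.794534)(1 − 0.895834) = 0.978597
Parallel (U3 and U4): 1 − (1 − 0.767206)(1 − 0.900325) = 0.976796
Parallel (U5, U6, and U7): 1 − (1 − 0.978240)(1 − 0.843665)(1 − 0.951229) = 0.999834
Series ([0.978597], [0.976796], and [0.999834]): 0.978597 × 0.976796 × 0.999834 = 0.9557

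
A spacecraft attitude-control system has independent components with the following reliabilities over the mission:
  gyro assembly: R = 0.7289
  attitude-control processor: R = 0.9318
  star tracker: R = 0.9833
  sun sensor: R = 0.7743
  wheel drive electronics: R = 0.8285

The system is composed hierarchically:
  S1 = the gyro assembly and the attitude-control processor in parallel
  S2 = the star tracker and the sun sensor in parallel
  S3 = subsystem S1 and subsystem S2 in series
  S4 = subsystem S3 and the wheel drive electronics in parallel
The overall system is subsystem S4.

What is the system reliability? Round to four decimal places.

Parallel (gyro assembly and attitude-control processor): 1 − (1 − 0.728900)(1 − 0.931800) = 0.981511
Parallel (star tracker and sun sensor): 1 − (1 − 0.983300)(1 − 0.774300) = 0.996231
Series ([0.981511] and [0.996231]): 0.981511 × 0.996231 = 0.977812
Parallel ([0.977812] and wheel drive electronics): 1 − (1 − 0.977812)(1 − 0.828500) = 0.9962

0.9962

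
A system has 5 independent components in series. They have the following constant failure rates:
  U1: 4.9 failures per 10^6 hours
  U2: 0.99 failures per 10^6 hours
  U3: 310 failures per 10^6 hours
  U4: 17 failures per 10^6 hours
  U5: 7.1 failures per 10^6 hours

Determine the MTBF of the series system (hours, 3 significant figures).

Series of exponential components: λ_sys = Σ λ_i
λ_sys = 0.0000049 + 0.00000099 + 0.00031 + 0.000017 + 0.0000071 = 3.3999e-04 /h
MTBF = 1 / λ_sys = 2940 h

2940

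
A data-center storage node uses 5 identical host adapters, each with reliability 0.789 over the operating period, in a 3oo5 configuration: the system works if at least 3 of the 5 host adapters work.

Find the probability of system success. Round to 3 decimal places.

R = Σ_{i=3}^{5} C(5,i) p^i (1−p)^{5−i} with p = 0.789
C(5,3)·0.789^3·0.211^2 = 0.21867
C(5,4)·0.789^4·0.211^1 = 0.40885
C(5,5)·0.789^5·0.211^0 = 0.30576
Sum = 0.933

0.933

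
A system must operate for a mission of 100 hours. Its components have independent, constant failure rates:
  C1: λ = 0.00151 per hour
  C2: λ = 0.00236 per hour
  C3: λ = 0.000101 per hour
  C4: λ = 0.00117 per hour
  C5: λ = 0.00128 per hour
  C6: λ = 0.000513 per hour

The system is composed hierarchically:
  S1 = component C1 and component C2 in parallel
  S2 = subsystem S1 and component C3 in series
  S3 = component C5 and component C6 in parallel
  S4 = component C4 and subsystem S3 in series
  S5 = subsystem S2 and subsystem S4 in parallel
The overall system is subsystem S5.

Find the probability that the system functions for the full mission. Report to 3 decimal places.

R(C1) = exp(−0.00151 × 100) = 0.85985
R(C2) = exp(−0.00236 × 100) = 0.78978
R(C3) = exp(−0.000101 × 100) = 0.98995
R(C4) = exp(−0.00117 × 100) = 0.88959
R(C5) = exp(−0.00128 × 100) = 0.87985
R(C6) = exp(−0.000513 × 100) = 0.94999
Parallel (C1 and C2): 1 − (1 − 0.85985)(1 − 0.78978) = 0.97054
Series ([0.97054] and C3): 0.97054 × 0.98995 = 0.96079
Parallel (C5 and C6): 1 − (1 − 0.87985)(1 − 0.94999) = 0.99399
Series (C4 and [0.99399]): 0.88959 × 0.99399 = 0.88424
Parallel ([0.96079] and [0.88424]): 1 − (1 − 0.96079)(1 − 0.88424) = 0.995

0.995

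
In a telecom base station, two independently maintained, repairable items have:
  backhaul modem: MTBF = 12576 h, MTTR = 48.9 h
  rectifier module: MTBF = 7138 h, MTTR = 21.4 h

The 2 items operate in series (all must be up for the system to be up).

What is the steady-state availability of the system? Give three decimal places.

A(backhaul modem) = MTBF/(MTBF+MTTR) = 12576/(12576+48.9) = 0.996127
A(rectifier module) = MTBF/(MTBF+MTTR) = 7138/(7138+21.4) = 0.997011
Series availability: 0.996127 × 0.997011 = 0.993

0.993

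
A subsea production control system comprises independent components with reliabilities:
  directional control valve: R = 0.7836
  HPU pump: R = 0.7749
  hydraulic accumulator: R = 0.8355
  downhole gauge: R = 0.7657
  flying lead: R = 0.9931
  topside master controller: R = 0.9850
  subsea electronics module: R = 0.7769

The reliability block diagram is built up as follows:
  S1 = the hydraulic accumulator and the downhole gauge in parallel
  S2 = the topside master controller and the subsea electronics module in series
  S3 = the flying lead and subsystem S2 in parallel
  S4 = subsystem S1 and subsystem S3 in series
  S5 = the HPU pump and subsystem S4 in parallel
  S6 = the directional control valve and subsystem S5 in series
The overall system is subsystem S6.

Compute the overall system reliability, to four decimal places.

0.7765

Parallel (hydraulic accumulator and downhole gauge): 1 − (1 − 0.835500)(1 − 0.765700) = 0.961458
Series (topside master controller and subsea electronics module): 0.985000 × 0.776900 = 0.765247
Parallel (flying lead and [0.765247]): 1 − (1 − 0.993100)(1 − 0.765247) = 0.998380
Series ([0.961458] and [0.998380]): 0.961458 × 0.998380 = 0.959900
Parallel (HPU pump and [0.959900]): 1 − (1 − 0.774900)(1 − 0.959900) = 0.990973
Series (directional control valve and [0.990973]): 0.783600 × 0.990973 = 0.7765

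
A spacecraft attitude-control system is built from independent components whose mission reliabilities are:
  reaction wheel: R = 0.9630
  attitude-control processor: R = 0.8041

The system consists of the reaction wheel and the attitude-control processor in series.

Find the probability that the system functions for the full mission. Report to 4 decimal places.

Series (reaction wheel and attitude-control processor): 0.963000 × 0.804100 = 0.7743

0.7743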